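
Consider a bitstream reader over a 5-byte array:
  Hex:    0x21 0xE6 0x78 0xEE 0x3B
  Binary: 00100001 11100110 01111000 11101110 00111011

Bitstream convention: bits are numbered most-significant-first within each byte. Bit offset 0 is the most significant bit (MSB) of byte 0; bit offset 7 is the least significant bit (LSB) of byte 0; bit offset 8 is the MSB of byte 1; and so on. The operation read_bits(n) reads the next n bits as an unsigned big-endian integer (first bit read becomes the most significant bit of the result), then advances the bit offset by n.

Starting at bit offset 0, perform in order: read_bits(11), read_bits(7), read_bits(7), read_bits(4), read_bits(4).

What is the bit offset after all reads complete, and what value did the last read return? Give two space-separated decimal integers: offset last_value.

Read 1: bits[0:11] width=11 -> value=271 (bin 00100001111); offset now 11 = byte 1 bit 3; 29 bits remain
Read 2: bits[11:18] width=7 -> value=25 (bin 0011001); offset now 18 = byte 2 bit 2; 22 bits remain
Read 3: bits[18:25] width=7 -> value=113 (bin 1110001); offset now 25 = byte 3 bit 1; 15 bits remain
Read 4: bits[25:29] width=4 -> value=13 (bin 1101); offset now 29 = byte 3 bit 5; 11 bits remain
Read 5: bits[29:33] width=4 -> value=12 (bin 1100); offset now 33 = byte 4 bit 1; 7 bits remain

Answer: 33 12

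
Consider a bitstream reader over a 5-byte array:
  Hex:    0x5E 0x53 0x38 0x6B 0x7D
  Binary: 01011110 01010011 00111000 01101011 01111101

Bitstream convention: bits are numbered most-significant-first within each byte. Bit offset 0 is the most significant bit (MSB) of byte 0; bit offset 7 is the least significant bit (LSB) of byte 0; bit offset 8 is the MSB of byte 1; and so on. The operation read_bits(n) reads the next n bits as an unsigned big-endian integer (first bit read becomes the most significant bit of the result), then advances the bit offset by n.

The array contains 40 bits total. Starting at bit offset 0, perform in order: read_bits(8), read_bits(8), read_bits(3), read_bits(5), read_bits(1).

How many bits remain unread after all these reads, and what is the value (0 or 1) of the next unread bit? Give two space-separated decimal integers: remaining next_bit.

Read 1: bits[0:8] width=8 -> value=94 (bin 01011110); offset now 8 = byte 1 bit 0; 32 bits remain
Read 2: bits[8:16] width=8 -> value=83 (bin 01010011); offset now 16 = byte 2 bit 0; 24 bits remain
Read 3: bits[16:19] width=3 -> value=1 (bin 001); offset now 19 = byte 2 bit 3; 21 bits remain
Read 4: bits[19:24] width=5 -> value=24 (bin 11000); offset now 24 = byte 3 bit 0; 16 bits remain
Read 5: bits[24:25] width=1 -> value=0 (bin 0); offset now 25 = byte 3 bit 1; 15 bits remain

Answer: 15 1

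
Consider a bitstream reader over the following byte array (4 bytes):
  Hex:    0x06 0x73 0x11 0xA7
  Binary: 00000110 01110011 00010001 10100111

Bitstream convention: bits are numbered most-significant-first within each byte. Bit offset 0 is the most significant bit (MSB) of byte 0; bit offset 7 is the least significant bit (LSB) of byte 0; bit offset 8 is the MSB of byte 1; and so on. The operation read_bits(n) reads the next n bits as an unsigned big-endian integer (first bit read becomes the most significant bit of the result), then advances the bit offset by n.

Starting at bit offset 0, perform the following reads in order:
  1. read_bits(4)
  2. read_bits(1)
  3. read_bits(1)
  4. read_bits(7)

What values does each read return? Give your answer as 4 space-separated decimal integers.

Read 1: bits[0:4] width=4 -> value=0 (bin 0000); offset now 4 = byte 0 bit 4; 28 bits remain
Read 2: bits[4:5] width=1 -> value=0 (bin 0); offset now 5 = byte 0 bit 5; 27 bits remain
Read 3: bits[5:6] width=1 -> value=1 (bin 1); offset now 6 = byte 0 bit 6; 26 bits remain
Read 4: bits[6:13] width=7 -> value=78 (bin 1001110); offset now 13 = byte 1 bit 5; 19 bits remain

Answer: 0 0 1 78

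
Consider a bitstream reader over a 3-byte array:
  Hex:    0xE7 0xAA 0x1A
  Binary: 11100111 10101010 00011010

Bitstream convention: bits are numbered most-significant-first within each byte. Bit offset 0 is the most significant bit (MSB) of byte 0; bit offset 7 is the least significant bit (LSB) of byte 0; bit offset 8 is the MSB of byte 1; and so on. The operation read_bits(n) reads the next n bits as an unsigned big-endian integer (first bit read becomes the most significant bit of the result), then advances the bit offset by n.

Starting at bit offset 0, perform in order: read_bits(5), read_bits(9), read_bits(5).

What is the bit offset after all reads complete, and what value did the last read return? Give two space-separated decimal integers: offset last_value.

Answer: 19 16

Derivation:
Read 1: bits[0:5] width=5 -> value=28 (bin 11100); offset now 5 = byte 0 bit 5; 19 bits remain
Read 2: bits[5:14] width=9 -> value=490 (bin 111101010); offset now 14 = byte 1 bit 6; 10 bits remain
Read 3: bits[14:19] width=5 -> value=16 (bin 10000); offset now 19 = byte 2 bit 3; 5 bits remain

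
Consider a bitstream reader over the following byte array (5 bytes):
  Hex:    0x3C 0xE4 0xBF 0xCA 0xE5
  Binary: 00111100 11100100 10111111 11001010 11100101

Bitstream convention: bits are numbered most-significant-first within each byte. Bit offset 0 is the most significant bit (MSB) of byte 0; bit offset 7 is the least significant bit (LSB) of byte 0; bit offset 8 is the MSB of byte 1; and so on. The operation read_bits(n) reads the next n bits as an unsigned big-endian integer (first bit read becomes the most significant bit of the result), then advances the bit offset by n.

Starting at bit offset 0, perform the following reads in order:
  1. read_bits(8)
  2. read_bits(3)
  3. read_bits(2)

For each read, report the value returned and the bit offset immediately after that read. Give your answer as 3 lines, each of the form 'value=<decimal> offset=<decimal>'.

Answer: value=60 offset=8
value=7 offset=11
value=0 offset=13

Derivation:
Read 1: bits[0:8] width=8 -> value=60 (bin 00111100); offset now 8 = byte 1 bit 0; 32 bits remain
Read 2: bits[8:11] width=3 -> value=7 (bin 111); offset now 11 = byte 1 bit 3; 29 bits remain
Read 3: bits[11:13] width=2 -> value=0 (bin 00); offset now 13 = byte 1 bit 5; 27 bits remain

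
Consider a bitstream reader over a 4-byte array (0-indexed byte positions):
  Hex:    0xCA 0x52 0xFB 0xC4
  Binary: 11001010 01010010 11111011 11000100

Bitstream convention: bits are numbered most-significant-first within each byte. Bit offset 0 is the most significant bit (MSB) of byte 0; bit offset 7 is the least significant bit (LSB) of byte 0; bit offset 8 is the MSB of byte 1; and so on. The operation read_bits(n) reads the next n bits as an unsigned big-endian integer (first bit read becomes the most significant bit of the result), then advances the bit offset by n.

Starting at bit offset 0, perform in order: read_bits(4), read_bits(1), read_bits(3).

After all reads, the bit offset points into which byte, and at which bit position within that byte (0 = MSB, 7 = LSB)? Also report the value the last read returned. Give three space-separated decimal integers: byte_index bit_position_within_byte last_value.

Read 1: bits[0:4] width=4 -> value=12 (bin 1100); offset now 4 = byte 0 bit 4; 28 bits remain
Read 2: bits[4:5] width=1 -> value=1 (bin 1); offset now 5 = byte 0 bit 5; 27 bits remain
Read 3: bits[5:8] width=3 -> value=2 (bin 010); offset now 8 = byte 1 bit 0; 24 bits remain

Answer: 1 0 2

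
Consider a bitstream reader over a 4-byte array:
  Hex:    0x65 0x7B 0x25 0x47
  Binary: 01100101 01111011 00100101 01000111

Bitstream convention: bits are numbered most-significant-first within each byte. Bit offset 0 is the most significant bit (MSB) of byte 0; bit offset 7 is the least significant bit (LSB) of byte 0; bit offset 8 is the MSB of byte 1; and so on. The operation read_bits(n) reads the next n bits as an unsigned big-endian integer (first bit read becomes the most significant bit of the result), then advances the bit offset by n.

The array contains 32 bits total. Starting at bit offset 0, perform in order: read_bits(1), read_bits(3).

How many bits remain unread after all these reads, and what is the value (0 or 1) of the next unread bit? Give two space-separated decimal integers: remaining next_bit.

Read 1: bits[0:1] width=1 -> value=0 (bin 0); offset now 1 = byte 0 bit 1; 31 bits remain
Read 2: bits[1:4] width=3 -> value=6 (bin 110); offset now 4 = byte 0 bit 4; 28 bits remain

Answer: 28 0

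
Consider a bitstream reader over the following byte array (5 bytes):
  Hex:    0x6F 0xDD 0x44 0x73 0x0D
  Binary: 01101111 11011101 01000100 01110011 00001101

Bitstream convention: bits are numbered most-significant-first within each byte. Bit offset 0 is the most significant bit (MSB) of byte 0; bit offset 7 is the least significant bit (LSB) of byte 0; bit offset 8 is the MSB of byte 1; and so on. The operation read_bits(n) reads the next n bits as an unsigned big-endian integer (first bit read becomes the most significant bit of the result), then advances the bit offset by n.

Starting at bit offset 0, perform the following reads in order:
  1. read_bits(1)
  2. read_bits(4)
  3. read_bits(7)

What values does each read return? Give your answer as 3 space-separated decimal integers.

Answer: 0 13 125

Derivation:
Read 1: bits[0:1] width=1 -> value=0 (bin 0); offset now 1 = byte 0 bit 1; 39 bits remain
Read 2: bits[1:5] width=4 -> value=13 (bin 1101); offset now 5 = byte 0 bit 5; 35 bits remain
Read 3: bits[5:12] width=7 -> value=125 (bin 1111101); offset now 12 = byte 1 bit 4; 28 bits remain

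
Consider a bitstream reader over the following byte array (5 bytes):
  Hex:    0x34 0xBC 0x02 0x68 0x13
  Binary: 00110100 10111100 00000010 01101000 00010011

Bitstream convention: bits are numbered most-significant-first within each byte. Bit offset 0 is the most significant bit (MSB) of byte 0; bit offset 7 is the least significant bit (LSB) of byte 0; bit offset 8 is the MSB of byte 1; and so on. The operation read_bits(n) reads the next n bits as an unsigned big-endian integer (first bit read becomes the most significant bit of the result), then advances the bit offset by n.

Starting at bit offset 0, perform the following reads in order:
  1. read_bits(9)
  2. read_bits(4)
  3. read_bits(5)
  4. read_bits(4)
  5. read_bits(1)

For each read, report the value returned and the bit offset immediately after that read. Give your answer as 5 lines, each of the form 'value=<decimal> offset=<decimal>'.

Answer: value=105 offset=9
value=7 offset=13
value=16 offset=18
value=0 offset=22
value=1 offset=23

Derivation:
Read 1: bits[0:9] width=9 -> value=105 (bin 001101001); offset now 9 = byte 1 bit 1; 31 bits remain
Read 2: bits[9:13] width=4 -> value=7 (bin 0111); offset now 13 = byte 1 bit 5; 27 bits remain
Read 3: bits[13:18] width=5 -> value=16 (bin 10000); offset now 18 = byte 2 bit 2; 22 bits remain
Read 4: bits[18:22] width=4 -> value=0 (bin 0000); offset now 22 = byte 2 bit 6; 18 bits remain
Read 5: bits[22:23] width=1 -> value=1 (bin 1); offset now 23 = byte 2 bit 7; 17 bits remain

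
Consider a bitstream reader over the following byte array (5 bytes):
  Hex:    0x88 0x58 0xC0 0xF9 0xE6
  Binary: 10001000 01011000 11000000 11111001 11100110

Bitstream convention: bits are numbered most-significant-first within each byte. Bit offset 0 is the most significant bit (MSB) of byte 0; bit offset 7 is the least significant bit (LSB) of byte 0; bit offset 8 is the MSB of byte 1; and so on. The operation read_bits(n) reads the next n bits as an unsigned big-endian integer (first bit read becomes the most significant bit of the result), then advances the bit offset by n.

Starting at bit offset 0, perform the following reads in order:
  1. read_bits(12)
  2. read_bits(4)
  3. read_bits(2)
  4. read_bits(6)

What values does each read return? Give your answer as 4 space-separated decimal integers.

Read 1: bits[0:12] width=12 -> value=2181 (bin 100010000101); offset now 12 = byte 1 bit 4; 28 bits remain
Read 2: bits[12:16] width=4 -> value=8 (bin 1000); offset now 16 = byte 2 bit 0; 24 bits remain
Read 3: bits[16:18] width=2 -> value=3 (bin 11); offset now 18 = byte 2 bit 2; 22 bits remain
Read 4: bits[18:24] width=6 -> value=0 (bin 000000); offset now 24 = byte 3 bit 0; 16 bits remain

Answer: 2181 8 3 0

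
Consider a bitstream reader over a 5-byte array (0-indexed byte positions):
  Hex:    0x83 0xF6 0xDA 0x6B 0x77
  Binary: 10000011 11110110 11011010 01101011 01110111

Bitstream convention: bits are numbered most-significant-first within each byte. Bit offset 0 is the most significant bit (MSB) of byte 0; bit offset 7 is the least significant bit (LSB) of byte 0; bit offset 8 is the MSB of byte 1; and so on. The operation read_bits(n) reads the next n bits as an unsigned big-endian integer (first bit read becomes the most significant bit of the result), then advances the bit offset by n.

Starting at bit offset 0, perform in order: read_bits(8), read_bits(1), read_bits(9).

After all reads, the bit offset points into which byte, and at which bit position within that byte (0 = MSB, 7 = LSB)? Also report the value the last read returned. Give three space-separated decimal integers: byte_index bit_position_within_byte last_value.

Read 1: bits[0:8] width=8 -> value=131 (bin 10000011); offset now 8 = byte 1 bit 0; 32 bits remain
Read 2: bits[8:9] width=1 -> value=1 (bin 1); offset now 9 = byte 1 bit 1; 31 bits remain
Read 3: bits[9:18] width=9 -> value=475 (bin 111011011); offset now 18 = byte 2 bit 2; 22 bits remain

Answer: 2 2 475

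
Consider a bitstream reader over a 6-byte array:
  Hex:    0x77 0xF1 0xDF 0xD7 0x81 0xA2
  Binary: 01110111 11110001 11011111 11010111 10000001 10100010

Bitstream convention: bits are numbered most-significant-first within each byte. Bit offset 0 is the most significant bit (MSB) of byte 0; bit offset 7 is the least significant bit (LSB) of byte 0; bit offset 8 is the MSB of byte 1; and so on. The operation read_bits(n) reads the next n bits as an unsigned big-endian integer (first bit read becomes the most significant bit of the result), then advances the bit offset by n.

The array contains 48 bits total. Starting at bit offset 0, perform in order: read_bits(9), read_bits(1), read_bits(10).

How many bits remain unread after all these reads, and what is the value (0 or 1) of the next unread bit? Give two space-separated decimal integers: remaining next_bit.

Read 1: bits[0:9] width=9 -> value=239 (bin 011101111); offset now 9 = byte 1 bit 1; 39 bits remain
Read 2: bits[9:10] width=1 -> value=1 (bin 1); offset now 10 = byte 1 bit 2; 38 bits remain
Read 3: bits[10:20] width=10 -> value=797 (bin 1100011101); offset now 20 = byte 2 bit 4; 28 bits remain

Answer: 28 1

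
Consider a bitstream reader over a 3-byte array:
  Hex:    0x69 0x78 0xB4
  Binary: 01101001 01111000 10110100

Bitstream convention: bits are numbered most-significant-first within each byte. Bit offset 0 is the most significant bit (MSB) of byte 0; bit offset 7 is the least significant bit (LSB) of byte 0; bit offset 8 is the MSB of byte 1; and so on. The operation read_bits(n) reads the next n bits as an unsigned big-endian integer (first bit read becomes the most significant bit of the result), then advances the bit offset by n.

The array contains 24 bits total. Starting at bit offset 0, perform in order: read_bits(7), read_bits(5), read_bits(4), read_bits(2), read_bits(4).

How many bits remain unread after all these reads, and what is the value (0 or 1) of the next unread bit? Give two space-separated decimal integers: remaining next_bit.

Read 1: bits[0:7] width=7 -> value=52 (bin 0110100); offset now 7 = byte 0 bit 7; 17 bits remain
Read 2: bits[7:12] width=5 -> value=23 (bin 10111); offset now 12 = byte 1 bit 4; 12 bits remain
Read 3: bits[12:16] width=4 -> value=8 (bin 1000); offset now 16 = byte 2 bit 0; 8 bits remain
Read 4: bits[16:18] width=2 -> value=2 (bin 10); offset now 18 = byte 2 bit 2; 6 bits remain
Read 5: bits[18:22] width=4 -> value=13 (bin 1101); offset now 22 = byte 2 bit 6; 2 bits remain

Answer: 2 0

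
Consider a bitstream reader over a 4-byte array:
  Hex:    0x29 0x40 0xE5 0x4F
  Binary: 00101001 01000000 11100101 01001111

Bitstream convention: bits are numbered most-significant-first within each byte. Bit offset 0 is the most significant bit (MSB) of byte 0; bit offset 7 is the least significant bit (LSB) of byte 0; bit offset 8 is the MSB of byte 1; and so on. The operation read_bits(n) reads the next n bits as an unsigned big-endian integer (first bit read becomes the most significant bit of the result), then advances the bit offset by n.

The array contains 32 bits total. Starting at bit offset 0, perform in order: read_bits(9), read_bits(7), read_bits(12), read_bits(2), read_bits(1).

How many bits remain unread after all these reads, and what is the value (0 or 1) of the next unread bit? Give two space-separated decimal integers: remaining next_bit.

Answer: 1 1

Derivation:
Read 1: bits[0:9] width=9 -> value=82 (bin 001010010); offset now 9 = byte 1 bit 1; 23 bits remain
Read 2: bits[9:16] width=7 -> value=64 (bin 1000000); offset now 16 = byte 2 bit 0; 16 bits remain
Read 3: bits[16:28] width=12 -> value=3668 (bin 111001010100); offset now 28 = byte 3 bit 4; 4 bits remain
Read 4: bits[28:30] width=2 -> value=3 (bin 11); offset now 30 = byte 3 bit 6; 2 bits remain
Read 5: bits[30:31] width=1 -> value=1 (bin 1); offset now 31 = byte 3 bit 7; 1 bits remain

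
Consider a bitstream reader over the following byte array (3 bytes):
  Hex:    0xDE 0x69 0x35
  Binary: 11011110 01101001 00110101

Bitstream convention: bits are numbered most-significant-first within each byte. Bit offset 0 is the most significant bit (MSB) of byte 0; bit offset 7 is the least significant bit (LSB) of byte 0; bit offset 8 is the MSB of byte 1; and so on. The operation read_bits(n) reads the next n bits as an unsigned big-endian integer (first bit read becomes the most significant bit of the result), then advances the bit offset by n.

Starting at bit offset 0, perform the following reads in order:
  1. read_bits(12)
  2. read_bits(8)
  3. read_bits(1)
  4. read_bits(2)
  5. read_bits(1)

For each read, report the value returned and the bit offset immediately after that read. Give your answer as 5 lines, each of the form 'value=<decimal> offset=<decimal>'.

Answer: value=3558 offset=12
value=147 offset=20
value=0 offset=21
value=2 offset=23
value=1 offset=24

Derivation:
Read 1: bits[0:12] width=12 -> value=3558 (bin 110111100110); offset now 12 = byte 1 bit 4; 12 bits remain
Read 2: bits[12:20] width=8 -> value=147 (bin 10010011); offset now 20 = byte 2 bit 4; 4 bits remain
Read 3: bits[20:21] width=1 -> value=0 (bin 0); offset now 21 = byte 2 bit 5; 3 bits remain
Read 4: bits[21:23] width=2 -> value=2 (bin 10); offset now 23 = byte 2 bit 7; 1 bits remain
Read 5: bits[23:24] width=1 -> value=1 (bin 1); offset now 24 = byte 3 bit 0; 0 bits remain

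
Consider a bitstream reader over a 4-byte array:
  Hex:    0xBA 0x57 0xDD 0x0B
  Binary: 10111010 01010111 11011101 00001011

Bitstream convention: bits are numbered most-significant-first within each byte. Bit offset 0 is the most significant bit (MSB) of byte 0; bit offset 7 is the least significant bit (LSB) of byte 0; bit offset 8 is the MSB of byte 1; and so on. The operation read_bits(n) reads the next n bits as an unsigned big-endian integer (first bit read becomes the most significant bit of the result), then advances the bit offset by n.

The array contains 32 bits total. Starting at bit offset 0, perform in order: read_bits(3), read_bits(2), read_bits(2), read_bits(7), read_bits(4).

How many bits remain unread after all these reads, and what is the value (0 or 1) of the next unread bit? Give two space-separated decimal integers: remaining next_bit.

Read 1: bits[0:3] width=3 -> value=5 (bin 101); offset now 3 = byte 0 bit 3; 29 bits remain
Read 2: bits[3:5] width=2 -> value=3 (bin 11); offset now 5 = byte 0 bit 5; 27 bits remain
Read 3: bits[5:7] width=2 -> value=1 (bin 01); offset now 7 = byte 0 bit 7; 25 bits remain
Read 4: bits[7:14] width=7 -> value=21 (bin 0010101); offset now 14 = byte 1 bit 6; 18 bits remain
Read 5: bits[14:18] width=4 -> value=15 (bin 1111); offset now 18 = byte 2 bit 2; 14 bits remain

Answer: 14 0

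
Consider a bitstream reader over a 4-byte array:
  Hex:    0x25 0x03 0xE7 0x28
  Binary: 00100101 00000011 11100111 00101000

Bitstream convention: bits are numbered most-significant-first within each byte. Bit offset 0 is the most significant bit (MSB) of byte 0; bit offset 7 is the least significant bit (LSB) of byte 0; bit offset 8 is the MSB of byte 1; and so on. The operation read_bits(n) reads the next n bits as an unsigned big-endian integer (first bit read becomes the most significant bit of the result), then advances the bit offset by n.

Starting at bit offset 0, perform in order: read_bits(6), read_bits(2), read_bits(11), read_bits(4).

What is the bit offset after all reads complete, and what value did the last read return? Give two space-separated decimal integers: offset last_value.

Read 1: bits[0:6] width=6 -> value=9 (bin 001001); offset now 6 = byte 0 bit 6; 26 bits remain
Read 2: bits[6:8] width=2 -> value=1 (bin 01); offset now 8 = byte 1 bit 0; 24 bits remain
Read 3: bits[8:19] width=11 -> value=31 (bin 00000011111); offset now 19 = byte 2 bit 3; 13 bits remain
Read 4: bits[19:23] width=4 -> value=3 (bin 0011); offset now 23 = byte 2 bit 7; 9 bits remain

Answer: 23 3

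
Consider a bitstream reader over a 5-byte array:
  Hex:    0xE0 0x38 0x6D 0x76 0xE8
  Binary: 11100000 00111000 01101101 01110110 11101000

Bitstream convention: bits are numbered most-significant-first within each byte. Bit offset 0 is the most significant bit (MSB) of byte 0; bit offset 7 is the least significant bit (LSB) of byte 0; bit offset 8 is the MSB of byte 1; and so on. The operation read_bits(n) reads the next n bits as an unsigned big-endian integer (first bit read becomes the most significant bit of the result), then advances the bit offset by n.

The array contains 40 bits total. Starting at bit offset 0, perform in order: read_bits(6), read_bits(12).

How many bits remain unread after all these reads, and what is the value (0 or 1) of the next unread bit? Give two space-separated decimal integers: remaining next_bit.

Read 1: bits[0:6] width=6 -> value=56 (bin 111000); offset now 6 = byte 0 bit 6; 34 bits remain
Read 2: bits[6:18] width=12 -> value=225 (bin 000011100001); offset now 18 = byte 2 bit 2; 22 bits remain

Answer: 22 1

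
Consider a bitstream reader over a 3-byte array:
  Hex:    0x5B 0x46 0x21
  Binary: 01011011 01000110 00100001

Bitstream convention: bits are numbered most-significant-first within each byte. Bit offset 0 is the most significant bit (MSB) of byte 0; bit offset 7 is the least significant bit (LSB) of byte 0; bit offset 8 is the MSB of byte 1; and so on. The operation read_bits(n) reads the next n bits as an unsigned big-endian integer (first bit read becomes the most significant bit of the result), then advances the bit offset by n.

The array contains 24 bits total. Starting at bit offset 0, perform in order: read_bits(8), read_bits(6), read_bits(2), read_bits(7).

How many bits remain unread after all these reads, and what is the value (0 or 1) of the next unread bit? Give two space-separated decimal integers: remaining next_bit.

Answer: 1 1

Derivation:
Read 1: bits[0:8] width=8 -> value=91 (bin 01011011); offset now 8 = byte 1 bit 0; 16 bits remain
Read 2: bits[8:14] width=6 -> value=17 (bin 010001); offset now 14 = byte 1 bit 6; 10 bits remain
Read 3: bits[14:16] width=2 -> value=2 (bin 10); offset now 16 = byte 2 bit 0; 8 bits remain
Read 4: bits[16:23] width=7 -> value=16 (bin 0010000); offset now 23 = byte 2 bit 7; 1 bits remain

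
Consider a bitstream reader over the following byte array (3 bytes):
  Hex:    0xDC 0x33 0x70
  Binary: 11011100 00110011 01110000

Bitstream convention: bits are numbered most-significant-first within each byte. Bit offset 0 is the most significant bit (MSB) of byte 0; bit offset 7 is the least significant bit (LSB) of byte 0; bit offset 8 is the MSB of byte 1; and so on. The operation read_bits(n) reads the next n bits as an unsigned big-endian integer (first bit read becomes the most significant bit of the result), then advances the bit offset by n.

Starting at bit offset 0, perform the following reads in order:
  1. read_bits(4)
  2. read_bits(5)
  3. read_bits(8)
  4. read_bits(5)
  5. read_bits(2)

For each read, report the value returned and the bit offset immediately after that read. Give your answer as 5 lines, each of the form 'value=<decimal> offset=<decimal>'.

Answer: value=13 offset=4
value=24 offset=9
value=102 offset=17
value=28 offset=22
value=0 offset=24

Derivation:
Read 1: bits[0:4] width=4 -> value=13 (bin 1101); offset now 4 = byte 0 bit 4; 20 bits remain
Read 2: bits[4:9] width=5 -> value=24 (bin 11000); offset now 9 = byte 1 bit 1; 15 bits remain
Read 3: bits[9:17] width=8 -> value=102 (bin 01100110); offset now 17 = byte 2 bit 1; 7 bits remain
Read 4: bits[17:22] width=5 -> value=28 (bin 11100); offset now 22 = byte 2 bit 6; 2 bits remain
Read 5: bits[22:24] width=2 -> value=0 (bin 00); offset now 24 = byte 3 bit 0; 0 bits remain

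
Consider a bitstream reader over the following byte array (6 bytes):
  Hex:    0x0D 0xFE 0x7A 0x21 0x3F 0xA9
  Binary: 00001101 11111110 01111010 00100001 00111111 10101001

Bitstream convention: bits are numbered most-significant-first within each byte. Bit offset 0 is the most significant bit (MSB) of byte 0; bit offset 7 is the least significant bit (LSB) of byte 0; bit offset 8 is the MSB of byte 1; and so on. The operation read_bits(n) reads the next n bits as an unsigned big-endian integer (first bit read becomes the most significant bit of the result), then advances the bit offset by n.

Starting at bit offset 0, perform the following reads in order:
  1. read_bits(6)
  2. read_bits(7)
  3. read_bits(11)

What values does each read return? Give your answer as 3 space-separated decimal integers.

Read 1: bits[0:6] width=6 -> value=3 (bin 000011); offset now 6 = byte 0 bit 6; 42 bits remain
Read 2: bits[6:13] width=7 -> value=63 (bin 0111111); offset now 13 = byte 1 bit 5; 35 bits remain
Read 3: bits[13:24] width=11 -> value=1658 (bin 11001111010); offset now 24 = byte 3 bit 0; 24 bits remain

Answer: 3 63 1658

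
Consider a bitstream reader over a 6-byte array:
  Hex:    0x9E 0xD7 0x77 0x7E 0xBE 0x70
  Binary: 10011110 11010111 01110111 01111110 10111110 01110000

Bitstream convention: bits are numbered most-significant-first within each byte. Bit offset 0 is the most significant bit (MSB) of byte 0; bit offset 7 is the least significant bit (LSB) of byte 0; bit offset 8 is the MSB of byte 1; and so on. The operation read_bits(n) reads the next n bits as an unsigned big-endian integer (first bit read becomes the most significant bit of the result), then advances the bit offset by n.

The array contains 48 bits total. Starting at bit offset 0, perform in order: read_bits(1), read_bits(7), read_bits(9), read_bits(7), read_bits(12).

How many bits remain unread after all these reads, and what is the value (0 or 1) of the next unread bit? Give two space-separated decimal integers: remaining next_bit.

Answer: 12 1

Derivation:
Read 1: bits[0:1] width=1 -> value=1 (bin 1); offset now 1 = byte 0 bit 1; 47 bits remain
Read 2: bits[1:8] width=7 -> value=30 (bin 0011110); offset now 8 = byte 1 bit 0; 40 bits remain
Read 3: bits[8:17] width=9 -> value=430 (bin 110101110); offset now 17 = byte 2 bit 1; 31 bits remain
Read 4: bits[17:24] width=7 -> value=119 (bin 1110111); offset now 24 = byte 3 bit 0; 24 bits remain
Read 5: bits[24:36] width=12 -> value=2027 (bin 011111101011); offset now 36 = byte 4 bit 4; 12 bits remain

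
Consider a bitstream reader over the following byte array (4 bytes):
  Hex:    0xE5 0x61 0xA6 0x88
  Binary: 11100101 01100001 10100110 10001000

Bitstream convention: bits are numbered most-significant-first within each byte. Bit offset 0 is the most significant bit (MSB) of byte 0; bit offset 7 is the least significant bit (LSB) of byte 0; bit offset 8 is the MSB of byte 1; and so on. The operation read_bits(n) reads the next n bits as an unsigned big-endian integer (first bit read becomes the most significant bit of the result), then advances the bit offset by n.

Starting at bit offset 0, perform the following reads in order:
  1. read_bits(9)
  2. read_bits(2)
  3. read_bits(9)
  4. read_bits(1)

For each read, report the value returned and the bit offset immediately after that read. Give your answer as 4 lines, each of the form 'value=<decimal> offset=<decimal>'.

Answer: value=458 offset=9
value=3 offset=11
value=26 offset=20
value=0 offset=21

Derivation:
Read 1: bits[0:9] width=9 -> value=458 (bin 111001010); offset now 9 = byte 1 bit 1; 23 bits remain
Read 2: bits[9:11] width=2 -> value=3 (bin 11); offset now 11 = byte 1 bit 3; 21 bits remain
Read 3: bits[11:20] width=9 -> value=26 (bin 000011010); offset now 20 = byte 2 bit 4; 12 bits remain
Read 4: bits[20:21] width=1 -> value=0 (bin 0); offset now 21 = byte 2 bit 5; 11 bits remain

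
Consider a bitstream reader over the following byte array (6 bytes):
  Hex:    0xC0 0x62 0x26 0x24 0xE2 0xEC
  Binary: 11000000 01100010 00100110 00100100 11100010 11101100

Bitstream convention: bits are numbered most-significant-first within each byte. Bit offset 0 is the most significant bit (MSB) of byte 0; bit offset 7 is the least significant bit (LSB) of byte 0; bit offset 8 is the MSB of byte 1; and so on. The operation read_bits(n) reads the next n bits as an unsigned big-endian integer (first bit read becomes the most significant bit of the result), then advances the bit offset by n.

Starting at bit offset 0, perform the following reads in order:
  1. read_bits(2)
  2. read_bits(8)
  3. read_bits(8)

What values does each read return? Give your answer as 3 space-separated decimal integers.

Answer: 3 1 136

Derivation:
Read 1: bits[0:2] width=2 -> value=3 (bin 11); offset now 2 = byte 0 bit 2; 46 bits remain
Read 2: bits[2:10] width=8 -> value=1 (bin 00000001); offset now 10 = byte 1 bit 2; 38 bits remain
Read 3: bits[10:18] width=8 -> value=136 (bin 10001000); offset now 18 = byte 2 bit 2; 30 bits remain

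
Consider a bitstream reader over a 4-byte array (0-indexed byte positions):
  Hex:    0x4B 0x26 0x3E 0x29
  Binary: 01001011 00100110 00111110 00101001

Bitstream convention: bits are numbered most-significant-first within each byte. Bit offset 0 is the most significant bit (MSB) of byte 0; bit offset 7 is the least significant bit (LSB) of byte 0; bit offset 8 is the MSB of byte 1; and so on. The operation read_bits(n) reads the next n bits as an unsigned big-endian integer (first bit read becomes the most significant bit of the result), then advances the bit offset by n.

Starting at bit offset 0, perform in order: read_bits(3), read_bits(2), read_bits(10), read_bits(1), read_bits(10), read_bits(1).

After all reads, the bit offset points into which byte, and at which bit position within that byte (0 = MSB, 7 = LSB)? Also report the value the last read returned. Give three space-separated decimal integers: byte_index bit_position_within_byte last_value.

Answer: 3 3 1

Derivation:
Read 1: bits[0:3] width=3 -> value=2 (bin 010); offset now 3 = byte 0 bit 3; 29 bits remain
Read 2: bits[3:5] width=2 -> value=1 (bin 01); offset now 5 = byte 0 bit 5; 27 bits remain
Read 3: bits[5:15] width=10 -> value=403 (bin 0110010011); offset now 15 = byte 1 bit 7; 17 bits remain
Read 4: bits[15:16] width=1 -> value=0 (bin 0); offset now 16 = byte 2 bit 0; 16 bits remain
Read 5: bits[16:26] width=10 -> value=248 (bin 0011111000); offset now 26 = byte 3 bit 2; 6 bits remain
Read 6: bits[26:27] width=1 -> value=1 (bin 1); offset now 27 = byte 3 bit 3; 5 bits remain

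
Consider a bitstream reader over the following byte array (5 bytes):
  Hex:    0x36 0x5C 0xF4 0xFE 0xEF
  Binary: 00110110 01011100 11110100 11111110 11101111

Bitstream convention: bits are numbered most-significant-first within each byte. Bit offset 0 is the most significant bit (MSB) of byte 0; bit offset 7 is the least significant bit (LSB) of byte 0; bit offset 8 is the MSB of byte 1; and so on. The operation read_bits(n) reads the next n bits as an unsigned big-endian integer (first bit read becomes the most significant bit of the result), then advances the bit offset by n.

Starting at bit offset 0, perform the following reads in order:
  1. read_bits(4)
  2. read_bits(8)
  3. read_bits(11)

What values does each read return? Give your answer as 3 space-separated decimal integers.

Answer: 3 101 1658

Derivation:
Read 1: bits[0:4] width=4 -> value=3 (bin 0011); offset now 4 = byte 0 bit 4; 36 bits remain
Read 2: bits[4:12] width=8 -> value=101 (bin 01100101); offset now 12 = byte 1 bit 4; 28 bits remain
Read 3: bits[12:23] width=11 -> value=1658 (bin 11001111010); offset now 23 = byte 2 bit 7; 17 bits remain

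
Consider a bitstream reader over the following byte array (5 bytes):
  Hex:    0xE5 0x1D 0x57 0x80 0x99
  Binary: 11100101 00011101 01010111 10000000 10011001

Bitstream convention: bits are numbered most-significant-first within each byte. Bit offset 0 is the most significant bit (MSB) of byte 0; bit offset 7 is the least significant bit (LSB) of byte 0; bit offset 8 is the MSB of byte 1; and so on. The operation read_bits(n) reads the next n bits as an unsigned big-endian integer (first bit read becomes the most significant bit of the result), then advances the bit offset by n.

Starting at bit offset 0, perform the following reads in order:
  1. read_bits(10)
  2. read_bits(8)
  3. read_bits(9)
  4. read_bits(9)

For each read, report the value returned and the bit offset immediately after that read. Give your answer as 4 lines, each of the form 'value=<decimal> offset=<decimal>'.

Read 1: bits[0:10] width=10 -> value=916 (bin 1110010100); offset now 10 = byte 1 bit 2; 30 bits remain
Read 2: bits[10:18] width=8 -> value=117 (bin 01110101); offset now 18 = byte 2 bit 2; 22 bits remain
Read 3: bits[18:27] width=9 -> value=188 (bin 010111100); offset now 27 = byte 3 bit 3; 13 bits remain
Read 4: bits[27:36] width=9 -> value=9 (bin 000001001); offset now 36 = byte 4 bit 4; 4 bits remain

Answer: value=916 offset=10
value=117 offset=18
value=188 offset=27
value=9 offset=36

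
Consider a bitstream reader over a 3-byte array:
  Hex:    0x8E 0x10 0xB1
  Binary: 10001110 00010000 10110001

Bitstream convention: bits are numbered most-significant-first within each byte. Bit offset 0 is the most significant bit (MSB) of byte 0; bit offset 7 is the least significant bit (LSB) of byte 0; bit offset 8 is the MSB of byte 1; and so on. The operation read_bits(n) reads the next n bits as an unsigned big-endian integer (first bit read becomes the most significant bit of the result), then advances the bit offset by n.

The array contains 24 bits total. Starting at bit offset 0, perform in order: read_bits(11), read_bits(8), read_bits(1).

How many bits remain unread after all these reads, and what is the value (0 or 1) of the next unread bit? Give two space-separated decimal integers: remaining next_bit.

Read 1: bits[0:11] width=11 -> value=1136 (bin 10001110000); offset now 11 = byte 1 bit 3; 13 bits remain
Read 2: bits[11:19] width=8 -> value=133 (bin 10000101); offset now 19 = byte 2 bit 3; 5 bits remain
Read 3: bits[19:20] width=1 -> value=1 (bin 1); offset now 20 = byte 2 bit 4; 4 bits remain

Answer: 4 0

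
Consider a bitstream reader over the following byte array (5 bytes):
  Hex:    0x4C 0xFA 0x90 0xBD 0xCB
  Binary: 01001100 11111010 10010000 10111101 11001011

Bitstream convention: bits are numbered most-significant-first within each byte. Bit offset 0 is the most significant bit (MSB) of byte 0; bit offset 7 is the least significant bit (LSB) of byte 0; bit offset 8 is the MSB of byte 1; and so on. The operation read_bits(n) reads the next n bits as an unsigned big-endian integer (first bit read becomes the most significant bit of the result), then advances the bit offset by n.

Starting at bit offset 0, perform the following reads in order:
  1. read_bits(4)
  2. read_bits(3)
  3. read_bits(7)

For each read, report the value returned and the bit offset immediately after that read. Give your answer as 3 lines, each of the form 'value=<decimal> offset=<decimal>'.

Answer: value=4 offset=4
value=6 offset=7
value=62 offset=14

Derivation:
Read 1: bits[0:4] width=4 -> value=4 (bin 0100); offset now 4 = byte 0 bit 4; 36 bits remain
Read 2: bits[4:7] width=3 -> value=6 (bin 110); offset now 7 = byte 0 bit 7; 33 bits remain
Read 3: bits[7:14] width=7 -> value=62 (bin 0111110); offset now 14 = byte 1 bit 6; 26 bits remain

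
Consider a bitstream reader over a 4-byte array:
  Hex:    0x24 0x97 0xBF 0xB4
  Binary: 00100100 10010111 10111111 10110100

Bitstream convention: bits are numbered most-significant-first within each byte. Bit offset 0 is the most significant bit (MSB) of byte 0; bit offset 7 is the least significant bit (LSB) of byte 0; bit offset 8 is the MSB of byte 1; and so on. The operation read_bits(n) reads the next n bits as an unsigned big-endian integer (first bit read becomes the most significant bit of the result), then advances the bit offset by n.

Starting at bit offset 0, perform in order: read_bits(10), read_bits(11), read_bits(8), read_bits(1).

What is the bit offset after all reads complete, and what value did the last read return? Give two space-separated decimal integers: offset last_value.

Answer: 30 1

Derivation:
Read 1: bits[0:10] width=10 -> value=146 (bin 0010010010); offset now 10 = byte 1 bit 2; 22 bits remain
Read 2: bits[10:21] width=11 -> value=759 (bin 01011110111); offset now 21 = byte 2 bit 5; 11 bits remain
Read 3: bits[21:29] width=8 -> value=246 (bin 11110110); offset now 29 = byte 3 bit 5; 3 bits remain
Read 4: bits[29:30] width=1 -> value=1 (bin 1); offset now 30 = byte 3 bit 6; 2 bits remain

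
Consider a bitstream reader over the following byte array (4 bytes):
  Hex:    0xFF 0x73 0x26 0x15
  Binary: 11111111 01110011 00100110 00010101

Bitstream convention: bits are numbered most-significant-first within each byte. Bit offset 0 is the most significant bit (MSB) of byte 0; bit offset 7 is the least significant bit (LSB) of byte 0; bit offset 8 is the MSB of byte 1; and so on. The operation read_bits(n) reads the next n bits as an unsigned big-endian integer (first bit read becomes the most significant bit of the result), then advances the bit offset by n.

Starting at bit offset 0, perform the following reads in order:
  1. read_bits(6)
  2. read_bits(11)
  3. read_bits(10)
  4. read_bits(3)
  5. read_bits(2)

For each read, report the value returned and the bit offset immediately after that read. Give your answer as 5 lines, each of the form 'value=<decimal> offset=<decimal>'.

Read 1: bits[0:6] width=6 -> value=63 (bin 111111); offset now 6 = byte 0 bit 6; 26 bits remain
Read 2: bits[6:17] width=11 -> value=1766 (bin 11011100110); offset now 17 = byte 2 bit 1; 15 bits remain
Read 3: bits[17:27] width=10 -> value=304 (bin 0100110000); offset now 27 = byte 3 bit 3; 5 bits remain
Read 4: bits[27:30] width=3 -> value=5 (bin 101); offset now 30 = byte 3 bit 6; 2 bits remain
Read 5: bits[30:32] width=2 -> value=1 (bin 01); offset now 32 = byte 4 bit 0; 0 bits remain

Answer: value=63 offset=6
value=1766 offset=17
value=304 offset=27
value=5 offset=30
value=1 offset=32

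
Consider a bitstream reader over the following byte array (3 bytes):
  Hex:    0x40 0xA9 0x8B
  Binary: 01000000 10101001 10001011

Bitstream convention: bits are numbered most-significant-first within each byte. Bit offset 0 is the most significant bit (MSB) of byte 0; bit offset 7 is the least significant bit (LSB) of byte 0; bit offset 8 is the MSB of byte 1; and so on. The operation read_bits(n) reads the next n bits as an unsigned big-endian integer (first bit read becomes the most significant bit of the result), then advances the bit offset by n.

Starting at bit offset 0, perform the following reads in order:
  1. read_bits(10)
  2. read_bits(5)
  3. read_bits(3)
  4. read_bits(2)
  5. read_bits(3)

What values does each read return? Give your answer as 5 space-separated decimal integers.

Answer: 258 20 6 0 5

Derivation:
Read 1: bits[0:10] width=10 -> value=258 (bin 0100000010); offset now 10 = byte 1 bit 2; 14 bits remain
Read 2: bits[10:15] width=5 -> value=20 (bin 10100); offset now 15 = byte 1 bit 7; 9 bits remain
Read 3: bits[15:18] width=3 -> value=6 (bin 110); offset now 18 = byte 2 bit 2; 6 bits remain
Read 4: bits[18:20] width=2 -> value=0 (bin 00); offset now 20 = byte 2 bit 4; 4 bits remain
Read 5: bits[20:23] width=3 -> value=5 (bin 101); offset now 23 = byte 2 bit 7; 1 bits remain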